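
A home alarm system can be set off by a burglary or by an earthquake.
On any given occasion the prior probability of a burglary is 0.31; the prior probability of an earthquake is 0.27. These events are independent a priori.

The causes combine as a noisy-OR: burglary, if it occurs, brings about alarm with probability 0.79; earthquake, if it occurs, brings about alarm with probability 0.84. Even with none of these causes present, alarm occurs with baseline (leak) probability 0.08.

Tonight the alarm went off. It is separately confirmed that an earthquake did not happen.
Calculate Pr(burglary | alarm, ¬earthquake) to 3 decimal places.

Pr(burglary | alarm, ¬earthquake) ≈ 0.819

Under noisy-OR, P(alarm | causes) = 1 − (1−0.08)·∏(1−qᵢ) over the active causes.
Weight on burglary=true, given the evidence: 0.8068×0.31 = 0.250108
Normalizer over all consistent configurations: 0.08×0.69 + 0.8068×0.31 = 0.305308
P(burglary | alarm, ¬earthquake) = 0.250108/0.305308 ≈ 0.819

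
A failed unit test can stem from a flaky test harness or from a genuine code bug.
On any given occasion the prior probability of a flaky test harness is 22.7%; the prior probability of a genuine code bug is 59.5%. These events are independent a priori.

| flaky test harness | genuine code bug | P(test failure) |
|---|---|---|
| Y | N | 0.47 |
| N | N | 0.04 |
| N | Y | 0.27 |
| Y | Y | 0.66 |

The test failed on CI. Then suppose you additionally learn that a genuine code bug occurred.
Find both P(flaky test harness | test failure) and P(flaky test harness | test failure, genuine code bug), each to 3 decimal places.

Numerator (weight on configurations with flaky test harness): 0.043209 + 0.089143 = 0.132352
Normalizer over all consistent configurations: 0.04·0.773·0.405 + 0.27·0.773·0.595 + 0.47·0.227·0.405 + 0.66·0.227·0.595 = 0.269057
P(flaky test harness | test failure) = 0.132352/0.269057 ≈ 0.492

Now condition on the additional information:
Enumerate both values of flaky test harness and weight by the priors:
  P(test failure | genuine code bug) = 0.27·0.773 + 0.66·0.227
        = 0.208710 + 0.149820 = 0.358530
Configurations with flaky test harness contribute 0.149820, so
  P(flaky test harness | test failure, genuine code bug) = 0.149820 / 0.358530 ≈ 0.418
The drop from 0.492 to 0.418 is the explaining-away (discounting) effect.

P(flaky test harness | test failure) ≈ 0.492; P(flaky test harness | test failure, genuine code bug) ≈ 0.418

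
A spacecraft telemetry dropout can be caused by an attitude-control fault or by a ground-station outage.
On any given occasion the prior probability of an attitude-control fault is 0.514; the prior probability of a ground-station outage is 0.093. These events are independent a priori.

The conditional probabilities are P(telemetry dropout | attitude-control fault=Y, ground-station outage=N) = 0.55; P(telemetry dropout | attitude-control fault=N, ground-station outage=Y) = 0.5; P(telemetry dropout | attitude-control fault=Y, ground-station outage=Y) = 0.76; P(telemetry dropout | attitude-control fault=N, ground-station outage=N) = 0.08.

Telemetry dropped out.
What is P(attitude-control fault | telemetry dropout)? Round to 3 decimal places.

P(attitude-control fault | telemetry dropout) ≈ 0.835

P(telemetry dropout) = 0.08×0.486×0.907 + 0.5×0.486×0.093 + 0.55×0.514×0.907 + 0.76×0.514×0.093 = 0.035264 + 0.022599 + 0.256409 + 0.036330 = 0.350602
The attitude-control fault-present share is 0.256409 + 0.036330 = 0.292739.
Hence the posterior is 0.292739/0.350602 ≈ 0.835.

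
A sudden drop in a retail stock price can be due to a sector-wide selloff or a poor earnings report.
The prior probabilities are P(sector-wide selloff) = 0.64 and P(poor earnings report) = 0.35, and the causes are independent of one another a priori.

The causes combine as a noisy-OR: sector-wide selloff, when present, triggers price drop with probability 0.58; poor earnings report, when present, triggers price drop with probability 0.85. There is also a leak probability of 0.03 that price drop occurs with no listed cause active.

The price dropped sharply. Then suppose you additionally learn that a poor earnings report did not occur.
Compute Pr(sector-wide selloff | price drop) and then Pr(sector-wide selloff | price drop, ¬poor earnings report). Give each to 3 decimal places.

Under noisy-OR, P(price drop | causes) = 1 − (1−0.03)·∏(1−qᵢ) over the active causes.
Weight on sector-wide selloff=true, given the evidence: 0.246522 + 0.210311 = 0.456833
The normalizing constant is 0.03·0.36·0.65 + 0.8545·0.36·0.35 + 0.5926·0.64·0.65 + 0.93889·0.64·0.35 = 0.571520
P(sector-wide selloff | price drop) = 0.456833/0.571520 ≈ 0.799

With the extra evidence:
P(price drop | ¬poor earnings report) = 0.03×0.36 + 0.5926×0.64 = 0.010800 + 0.379264 = 0.390064
Restricting to configurations with sector-wide selloff present: 0.5926×0.64 = 0.379264.
P(sector-wide selloff | price drop, ¬poor earnings report) = 0.379264 / 0.390064 ≈ 0.972

Pr(sector-wide selloff | price drop) ≈ 0.799; Pr(sector-wide selloff | price drop, ¬poor earnings report) ≈ 0.972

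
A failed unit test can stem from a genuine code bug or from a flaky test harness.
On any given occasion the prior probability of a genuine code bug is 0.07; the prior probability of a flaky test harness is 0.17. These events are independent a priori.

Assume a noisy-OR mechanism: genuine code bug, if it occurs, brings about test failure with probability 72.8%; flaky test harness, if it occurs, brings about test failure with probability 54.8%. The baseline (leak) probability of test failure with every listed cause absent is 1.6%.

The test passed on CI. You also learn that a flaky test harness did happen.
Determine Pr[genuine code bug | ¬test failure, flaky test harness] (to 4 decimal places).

Pr[genuine code bug | ¬test failure, flaky test harness] ≈ 0.0201

Under noisy-OR, P(test failure | causes) = 1 − (1−0.016)·∏(1−qᵢ) over the active causes.
Sum P(¬test failure|·) weighted by the priors over both values of genuine code bug:
  P(¬test failure | flaky test harness) = 0.444768×0.93 + 0.120977×0.07
        = 0.413634 + 0.008468 = 0.422102
Keeping only the genuine code bug-present terms gives 0.008468, so
  P(genuine code bug | ¬test failure, flaky test harness) = 0.008468 / 0.422102 ≈ 0.0201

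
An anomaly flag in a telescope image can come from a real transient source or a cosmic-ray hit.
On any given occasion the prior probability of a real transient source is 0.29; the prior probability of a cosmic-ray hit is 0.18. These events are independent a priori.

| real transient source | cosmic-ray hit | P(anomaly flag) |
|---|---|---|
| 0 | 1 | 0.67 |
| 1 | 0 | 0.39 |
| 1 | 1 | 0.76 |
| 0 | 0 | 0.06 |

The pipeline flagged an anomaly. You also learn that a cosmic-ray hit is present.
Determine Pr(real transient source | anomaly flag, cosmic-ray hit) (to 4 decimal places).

Weight on real transient source=true, given the evidence: 0.76×0.29 = 0.220400
Denominator P(anomaly flag | cosmic-ray hit): 0.67×0.71 + 0.76×0.29 = 0.696100
P(real transient source | anomaly flag, cosmic-ray hit) = 0.220400/0.696100 ≈ 0.3166

Pr(real transient source | anomaly flag, cosmic-ray hit) ≈ 0.3166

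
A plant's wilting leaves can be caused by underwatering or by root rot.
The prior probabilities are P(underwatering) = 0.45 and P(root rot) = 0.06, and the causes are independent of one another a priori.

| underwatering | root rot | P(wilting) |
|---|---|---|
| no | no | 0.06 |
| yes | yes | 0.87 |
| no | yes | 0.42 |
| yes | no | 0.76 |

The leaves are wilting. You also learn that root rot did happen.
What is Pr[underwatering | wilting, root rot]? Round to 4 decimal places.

P(wilting | root rot) = 0.42*0.55 + 0.87*0.45 = 0.231000 + 0.391500 = 0.622500
Restricting to configurations with underwatering present: 0.87*0.45 = 0.391500.
Hence the posterior is 0.391500/0.622500 ≈ 0.6289.

Pr[underwatering | wilting, root rot] ≈ 0.6289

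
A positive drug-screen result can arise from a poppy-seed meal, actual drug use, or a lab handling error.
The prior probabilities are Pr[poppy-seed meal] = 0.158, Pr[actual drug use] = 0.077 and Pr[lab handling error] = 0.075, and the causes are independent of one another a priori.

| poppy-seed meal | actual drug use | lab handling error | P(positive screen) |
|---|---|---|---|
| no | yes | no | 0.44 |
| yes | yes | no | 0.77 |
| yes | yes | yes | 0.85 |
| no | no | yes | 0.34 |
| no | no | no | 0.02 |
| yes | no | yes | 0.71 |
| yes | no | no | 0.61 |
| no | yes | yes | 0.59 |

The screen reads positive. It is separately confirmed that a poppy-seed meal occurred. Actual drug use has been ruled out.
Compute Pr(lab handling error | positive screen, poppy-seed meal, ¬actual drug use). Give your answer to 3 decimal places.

P(positive screen | poppy-seed meal, ¬actual drug use) = 0.61*0.925 + 0.71*0.075 = 0.564250 + 0.053250 = 0.617500
Of this, 0.053250 comes from 0.71*0.075 (the lab handling error=true cases).
P(lab handling error | positive screen, poppy-seed meal, ¬actual drug use) = 0.053250 / 0.617500 ≈ 0.086

Pr(lab handling error | positive screen, poppy-seed meal, ¬actual drug use) ≈ 0.086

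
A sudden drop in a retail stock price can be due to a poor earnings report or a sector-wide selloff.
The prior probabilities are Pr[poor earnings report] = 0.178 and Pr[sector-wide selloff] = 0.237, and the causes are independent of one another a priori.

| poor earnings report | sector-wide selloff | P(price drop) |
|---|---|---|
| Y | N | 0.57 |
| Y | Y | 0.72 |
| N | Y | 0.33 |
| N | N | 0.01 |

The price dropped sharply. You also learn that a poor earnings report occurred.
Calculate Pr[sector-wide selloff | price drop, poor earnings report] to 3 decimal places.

Pr[sector-wide selloff | price drop, poor earnings report] ≈ 0.282

For the numerator, keep only sector-wide selloff=true terms: 0.72·0.237 = 0.170640
Normalizer over all consistent configurations: 0.57·0.763 + 0.72·0.237 = 0.605550
Posterior = 0.170640 / 0.605550 ≈ 0.282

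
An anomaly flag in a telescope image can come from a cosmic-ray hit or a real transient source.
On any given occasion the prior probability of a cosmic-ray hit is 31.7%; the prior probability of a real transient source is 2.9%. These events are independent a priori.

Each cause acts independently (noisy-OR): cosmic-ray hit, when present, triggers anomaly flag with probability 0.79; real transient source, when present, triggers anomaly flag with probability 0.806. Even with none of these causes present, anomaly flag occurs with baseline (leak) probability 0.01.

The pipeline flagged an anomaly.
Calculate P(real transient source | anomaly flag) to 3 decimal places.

P(real transient source | anomaly flag) ≈ 0.090

Under noisy-OR, P(anomaly flag | causes) = 1 − (1−0.01)·∏(1−qᵢ) over the active causes.
By total probability over the 4 (cosmic-ray hit, real transient source) configurations:
  P(anomaly flag) = 0.01*0.683*0.971 + 0.80794*0.683*0.029 + 0.7921*0.317*0.971 + 0.959667*0.317*0.029
        = 0.006632 + 0.016003 + 0.243814 + 0.008822 = 0.275271
The terms with real transient source present sum to 0.024825, so
  P(real transient source | anomaly flag) = 0.024825 / 0.275271 ≈ 0.090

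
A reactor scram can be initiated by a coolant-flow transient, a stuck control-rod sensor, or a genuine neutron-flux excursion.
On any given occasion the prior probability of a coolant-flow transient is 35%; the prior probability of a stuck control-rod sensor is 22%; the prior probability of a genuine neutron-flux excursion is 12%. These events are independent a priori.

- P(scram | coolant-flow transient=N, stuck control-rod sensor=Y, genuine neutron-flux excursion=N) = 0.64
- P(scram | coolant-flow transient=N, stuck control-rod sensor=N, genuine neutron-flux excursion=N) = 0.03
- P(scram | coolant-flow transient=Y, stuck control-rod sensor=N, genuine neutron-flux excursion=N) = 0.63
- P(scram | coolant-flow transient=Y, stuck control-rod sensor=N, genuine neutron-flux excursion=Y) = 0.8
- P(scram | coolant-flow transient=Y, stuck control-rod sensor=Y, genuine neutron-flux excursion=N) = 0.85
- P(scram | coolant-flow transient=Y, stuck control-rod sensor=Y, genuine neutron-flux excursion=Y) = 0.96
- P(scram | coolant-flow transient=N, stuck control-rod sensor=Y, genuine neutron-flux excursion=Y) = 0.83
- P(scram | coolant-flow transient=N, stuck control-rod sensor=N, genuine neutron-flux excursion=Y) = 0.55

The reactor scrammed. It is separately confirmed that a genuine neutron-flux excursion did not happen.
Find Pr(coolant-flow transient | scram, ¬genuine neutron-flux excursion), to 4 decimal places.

P(scram | ¬genuine neutron-flux excursion) = 0.03×0.65×0.78 + 0.64×0.65×0.22 + 0.63×0.35×0.78 + 0.85×0.35×0.22 = 0.015210 + 0.091520 + 0.171990 + 0.065450 = 0.344170
The coolant-flow transient-present share is 0.171990 + 0.065450 = 0.237440.
Hence the posterior is 0.237440/0.344170 ≈ 0.6899.

Pr(coolant-flow transient | scram, ¬genuine neutron-flux excursion) ≈ 0.6899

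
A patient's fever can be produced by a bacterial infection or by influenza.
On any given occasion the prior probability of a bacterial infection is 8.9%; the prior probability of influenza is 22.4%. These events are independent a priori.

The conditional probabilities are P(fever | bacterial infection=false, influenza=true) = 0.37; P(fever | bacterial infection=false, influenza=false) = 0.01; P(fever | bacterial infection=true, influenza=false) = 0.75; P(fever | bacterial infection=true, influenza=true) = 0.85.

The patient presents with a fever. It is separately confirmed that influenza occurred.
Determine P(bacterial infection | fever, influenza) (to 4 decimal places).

P(bacterial infection | fever, influenza) ≈ 0.1833

Weight on bacterial infection=true, given the evidence: 0.85×0.089 = 0.075650
The normalizing constant is 0.37×0.911 + 0.85×0.089 = 0.412720
Posterior = 0.075650 / 0.412720 ≈ 0.1833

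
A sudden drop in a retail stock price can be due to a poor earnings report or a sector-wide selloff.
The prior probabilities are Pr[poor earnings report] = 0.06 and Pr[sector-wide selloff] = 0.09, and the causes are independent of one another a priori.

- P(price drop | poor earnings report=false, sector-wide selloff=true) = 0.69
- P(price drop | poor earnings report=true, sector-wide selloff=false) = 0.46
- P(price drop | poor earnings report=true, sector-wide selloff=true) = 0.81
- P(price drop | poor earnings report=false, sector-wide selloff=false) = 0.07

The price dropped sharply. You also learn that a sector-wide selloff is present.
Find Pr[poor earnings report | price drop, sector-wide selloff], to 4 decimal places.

Weight on poor earnings report=true, given the evidence: 0.81·0.06 = 0.048600
The normalizing constant is 0.69·0.94 + 0.81·0.06 = 0.697200
Posterior = 0.048600 / 0.697200 ≈ 0.0697

Pr[poor earnings report | price drop, sector-wide selloff] ≈ 0.0697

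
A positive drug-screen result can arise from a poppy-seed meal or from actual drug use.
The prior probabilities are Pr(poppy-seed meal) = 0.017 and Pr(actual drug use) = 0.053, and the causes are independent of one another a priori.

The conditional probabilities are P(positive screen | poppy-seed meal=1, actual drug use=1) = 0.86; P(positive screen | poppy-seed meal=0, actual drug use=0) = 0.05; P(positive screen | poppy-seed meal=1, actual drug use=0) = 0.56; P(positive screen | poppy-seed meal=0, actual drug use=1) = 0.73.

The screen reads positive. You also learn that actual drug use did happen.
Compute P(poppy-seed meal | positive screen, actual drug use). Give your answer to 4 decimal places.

Enumerate both values of poppy-seed meal and weight by the priors:
  P(positive screen | actual drug use) = 0.73·0.983 + 0.86·0.017
        = 0.717590 + 0.014620 = 0.732210
Configurations with poppy-seed meal contribute 0.014620, so
  P(poppy-seed meal | positive screen, actual drug use) = 0.014620 / 0.732210 ≈ 0.0200

P(poppy-seed meal | positive screen, actual drug use) ≈ 0.0200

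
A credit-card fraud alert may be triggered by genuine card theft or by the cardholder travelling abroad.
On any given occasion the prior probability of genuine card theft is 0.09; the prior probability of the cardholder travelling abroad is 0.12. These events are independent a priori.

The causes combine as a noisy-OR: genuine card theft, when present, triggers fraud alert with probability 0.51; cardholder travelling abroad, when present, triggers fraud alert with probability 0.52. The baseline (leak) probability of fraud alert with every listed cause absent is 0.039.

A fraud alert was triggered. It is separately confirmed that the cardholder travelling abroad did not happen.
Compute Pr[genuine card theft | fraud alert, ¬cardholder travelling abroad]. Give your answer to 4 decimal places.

Under noisy-OR, P(fraud alert | causes) = 1 − (1−0.039)·∏(1−qᵢ) over the active causes.
P(fraud alert | ¬cardholder travelling abroad) = 0.039×0.91 + 0.52911×0.09 = 0.035490 + 0.047620 = 0.083110
The genuine card theft-present share is 0.52911×0.09 = 0.047620.
So P(genuine card theft | fraud alert, ¬cardholder travelling abroad) = 0.047620/0.083110 ≈ 0.5730.

Pr[genuine card theft | fraud alert, ¬cardholder travelling abroad] ≈ 0.5730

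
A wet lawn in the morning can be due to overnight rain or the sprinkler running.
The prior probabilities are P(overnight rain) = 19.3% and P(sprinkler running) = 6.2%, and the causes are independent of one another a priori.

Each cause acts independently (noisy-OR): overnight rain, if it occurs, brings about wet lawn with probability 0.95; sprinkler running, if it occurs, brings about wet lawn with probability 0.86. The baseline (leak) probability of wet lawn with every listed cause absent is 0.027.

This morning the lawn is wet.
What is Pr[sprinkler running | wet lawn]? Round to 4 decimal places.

Under noisy-OR, P(wet lawn | causes) = 1 − (1−0.027)·∏(1−qᵢ) over the active causes.
P(wet lawn) = 0.027*0.807*0.938 + 0.86378*0.807*0.062 + 0.95135*0.193*0.938 + 0.993189*0.193*0.062 = 0.020438 + 0.043218 + 0.172227 + 0.011884 = 0.247767
Restricting to configurations with sprinkler running present: 0.043218 + 0.011884 = 0.055102.
So P(sprinkler running | wet lawn) = 0.055102/0.247767 ≈ 0.2224.

Pr[sprinkler running | wet lawn] ≈ 0.2224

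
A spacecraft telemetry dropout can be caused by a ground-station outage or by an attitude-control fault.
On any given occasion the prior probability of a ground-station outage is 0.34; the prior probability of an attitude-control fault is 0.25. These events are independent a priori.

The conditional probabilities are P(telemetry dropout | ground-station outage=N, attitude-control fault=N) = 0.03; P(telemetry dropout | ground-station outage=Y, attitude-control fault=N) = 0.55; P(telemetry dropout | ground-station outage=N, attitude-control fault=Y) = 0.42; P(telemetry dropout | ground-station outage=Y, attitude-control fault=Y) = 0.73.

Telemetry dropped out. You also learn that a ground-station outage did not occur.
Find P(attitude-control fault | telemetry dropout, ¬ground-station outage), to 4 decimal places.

Sum P(telemetry dropout|·) weighted by the priors over both values of attitude-control fault:
  P(telemetry dropout | ¬ground-station outage) = 0.03·0.75 + 0.42·0.25
        = 0.022500 + 0.105000 = 0.127500
Keeping only the attitude-control fault-present terms gives 0.105000, so
  P(attitude-control fault | telemetry dropout, ¬ground-station outage) = 0.105000 / 0.127500 ≈ 0.8235

P(attitude-control fault | telemetry dropout, ¬ground-station outage) ≈ 0.8235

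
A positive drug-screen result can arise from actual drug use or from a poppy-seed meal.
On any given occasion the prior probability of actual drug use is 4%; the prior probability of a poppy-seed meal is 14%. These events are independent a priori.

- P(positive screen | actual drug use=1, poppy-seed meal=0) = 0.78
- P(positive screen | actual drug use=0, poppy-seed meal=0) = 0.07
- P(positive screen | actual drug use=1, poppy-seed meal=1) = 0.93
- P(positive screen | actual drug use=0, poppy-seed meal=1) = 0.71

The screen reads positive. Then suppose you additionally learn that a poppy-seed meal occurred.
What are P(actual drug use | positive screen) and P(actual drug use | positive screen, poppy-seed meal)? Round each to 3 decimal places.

For the numerator, keep only actual drug use=true terms: 0.026832 + 0.005208 = 0.032040
The normalizing constant is 0.07×0.96×0.86 + 0.71×0.96×0.14 + 0.78×0.04×0.86 + 0.93×0.04×0.14 = 0.185256
P(actual drug use | positive screen) = 0.032040/0.185256 ≈ 0.173

Now also conditioning on poppy-seed meal=true:
Sum P(positive screen|·) weighted by the priors over both values of actual drug use:
  P(positive screen | poppy-seed meal) = 0.71*0.96 + 0.93*0.04
        = 0.681600 + 0.037200 = 0.718800
The terms with actual drug use present sum to 0.037200, so
  P(actual drug use | positive screen, poppy-seed meal) = 0.037200 / 0.718800 ≈ 0.052

P(actual drug use | positive screen) ≈ 0.173; P(actual drug use | positive screen, poppy-seed meal) ≈ 0.052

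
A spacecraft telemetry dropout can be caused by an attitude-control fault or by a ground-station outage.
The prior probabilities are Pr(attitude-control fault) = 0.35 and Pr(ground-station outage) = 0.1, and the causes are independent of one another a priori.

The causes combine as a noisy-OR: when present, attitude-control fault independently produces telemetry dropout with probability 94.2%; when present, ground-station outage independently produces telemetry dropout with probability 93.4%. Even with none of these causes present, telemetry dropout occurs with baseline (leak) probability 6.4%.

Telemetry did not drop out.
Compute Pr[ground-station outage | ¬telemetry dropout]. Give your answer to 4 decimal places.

Pr[ground-station outage | ¬telemetry dropout] ≈ 0.0073

Under noisy-OR, P(telemetry dropout | causes) = 1 − (1−0.064)·∏(1−qᵢ) over the active causes.
P(¬telemetry dropout) = 0.936*0.65*0.9 + 0.061776*0.65*0.1 + 0.054288*0.35*0.9 + 0.003583*0.35*0.1 = 0.547560 + 0.004015 + 0.017101 + 0.000125 = 0.568801
The ground-station outage-present share is 0.004015 + 0.000125 = 0.004140.
Hence the posterior is 0.004140/0.568801 ≈ 0.0073.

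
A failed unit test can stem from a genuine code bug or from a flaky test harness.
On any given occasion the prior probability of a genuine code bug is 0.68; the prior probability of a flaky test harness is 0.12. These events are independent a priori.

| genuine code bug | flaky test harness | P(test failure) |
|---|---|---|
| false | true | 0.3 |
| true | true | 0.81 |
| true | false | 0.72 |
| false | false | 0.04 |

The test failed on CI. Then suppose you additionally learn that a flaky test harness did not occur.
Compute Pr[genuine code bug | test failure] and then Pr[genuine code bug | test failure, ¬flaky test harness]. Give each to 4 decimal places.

P(test failure) = 0.04*0.32*0.88 + 0.3*0.32*0.12 + 0.72*0.68*0.88 + 0.81*0.68*0.12 = 0.011264 + 0.011520 + 0.430848 + 0.066096 = 0.519728
Of this, 0.496944 comes from 0.430848 + 0.066096 (the genuine code bug=true cases).
Hence the posterior is 0.496944/0.519728 ≈ 0.9562.

Now condition on the additional information:
P(test failure | ¬flaky test harness) = 0.04·0.32 + 0.72·0.68 = 0.012800 + 0.489600 = 0.502400
Of this, 0.489600 comes from 0.72·0.68 (the genuine code bug=true cases).
P(genuine code bug | test failure, ¬flaky test harness) = 0.489600 / 0.502400 ≈ 0.9745
With flaky test harness excluded, genuine code bug must carry more of the explanatory weight for the test failure.

Pr[genuine code bug | test failure] ≈ 0.9562; Pr[genuine code bug | test failure, ¬flaky test harness] ≈ 0.9745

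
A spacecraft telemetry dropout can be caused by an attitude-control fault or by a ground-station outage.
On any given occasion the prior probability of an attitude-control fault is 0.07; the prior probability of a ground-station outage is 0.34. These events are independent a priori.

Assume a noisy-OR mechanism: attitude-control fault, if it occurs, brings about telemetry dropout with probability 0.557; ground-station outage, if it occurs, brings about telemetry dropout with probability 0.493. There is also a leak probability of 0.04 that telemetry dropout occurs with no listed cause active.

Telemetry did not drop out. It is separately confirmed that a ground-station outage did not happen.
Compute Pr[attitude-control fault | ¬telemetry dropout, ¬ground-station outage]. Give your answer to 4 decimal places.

Pr[attitude-control fault | ¬telemetry dropout, ¬ground-station outage] ≈ 0.0323

Under noisy-OR, P(telemetry dropout | causes) = 1 − (1−0.04)·∏(1−qᵢ) over the active causes.
Weight on attitude-control fault=true, given the evidence: 0.42528×0.07 = 0.029770
Normalizer over all consistent configurations: 0.96×0.93 + 0.42528×0.07 = 0.922570
Posterior = 0.029770 / 0.922570 ≈ 0.0323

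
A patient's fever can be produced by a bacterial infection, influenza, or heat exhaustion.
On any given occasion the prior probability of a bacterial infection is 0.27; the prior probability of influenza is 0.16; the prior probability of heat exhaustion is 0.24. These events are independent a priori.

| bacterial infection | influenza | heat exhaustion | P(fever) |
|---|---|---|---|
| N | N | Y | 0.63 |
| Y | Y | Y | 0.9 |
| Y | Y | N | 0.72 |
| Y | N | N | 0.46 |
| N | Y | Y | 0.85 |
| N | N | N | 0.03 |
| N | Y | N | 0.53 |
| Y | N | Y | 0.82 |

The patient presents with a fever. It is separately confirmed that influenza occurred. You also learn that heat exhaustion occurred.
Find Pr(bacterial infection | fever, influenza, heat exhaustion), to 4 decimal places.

Pr(bacterial infection | fever, influenza, heat exhaustion) ≈ 0.2814

Enumerate both values of bacterial infection and weight by the priors:
  P(fever | influenza, heat exhaustion) = 0.85·0.73 + 0.9·0.27
        = 0.620500 + 0.243000 = 0.863500
The terms with bacterial infection present sum to 0.243000, so
  P(bacterial infection | fever, influenza, heat exhaustion) = 0.243000 / 0.863500 ≈ 0.2814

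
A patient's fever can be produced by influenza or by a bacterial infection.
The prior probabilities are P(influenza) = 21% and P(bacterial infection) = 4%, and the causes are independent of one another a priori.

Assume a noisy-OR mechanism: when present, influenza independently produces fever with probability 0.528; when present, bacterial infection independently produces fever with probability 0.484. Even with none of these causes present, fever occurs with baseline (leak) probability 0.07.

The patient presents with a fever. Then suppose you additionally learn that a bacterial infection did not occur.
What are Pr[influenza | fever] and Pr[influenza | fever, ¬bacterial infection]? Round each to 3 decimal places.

Under noisy-OR, P(fever | causes) = 1 − (1−0.07)·∏(1−qᵢ) over the active causes.
For the numerator, keep only influenza=true terms: 0.113106 + 0.006497 = 0.119603
The normalizing constant is 0.07·0.79·0.96 + 0.52012·0.79·0.04 + 0.56104·0.21·0.96 + 0.773497·0.21·0.04 = 0.189127
P(influenza | fever) = 0.119603/0.189127 ≈ 0.632

Now condition on the additional information:
Sum P(fever|·) weighted by the priors over both values of influenza:
  P(fever | ¬bacterial infection) = 0.07×0.79 + 0.56104×0.21
        = 0.055300 + 0.117818 = 0.173118
Configurations with influenza contribute 0.117818, so
  P(influenza | fever, ¬bacterial infection) = 0.117818 / 0.173118 ≈ 0.681
Ruling out bacterial infection raises the posterior on influenza — the flip side of explaining away.

Pr[influenza | fever] ≈ 0.632; Pr[influenza | fever, ¬bacterial infection] ≈ 0.681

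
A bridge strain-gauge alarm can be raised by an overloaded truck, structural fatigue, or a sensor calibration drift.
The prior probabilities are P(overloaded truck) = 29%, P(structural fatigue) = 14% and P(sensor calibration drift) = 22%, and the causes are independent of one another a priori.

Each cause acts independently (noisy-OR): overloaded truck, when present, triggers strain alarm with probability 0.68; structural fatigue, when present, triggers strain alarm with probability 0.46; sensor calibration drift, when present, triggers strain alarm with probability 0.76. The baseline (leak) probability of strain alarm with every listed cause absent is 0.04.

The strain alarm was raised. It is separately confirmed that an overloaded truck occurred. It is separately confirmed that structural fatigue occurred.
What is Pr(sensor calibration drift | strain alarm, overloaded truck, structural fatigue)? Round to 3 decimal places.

Under noisy-OR, P(strain alarm | causes) = 1 − (1−0.04)·∏(1−qᵢ) over the active causes.
Numerator (weight on configurations with sensor calibration drift): 0.960187×0.22 = 0.211241
The normalizing constant is 0.834112×0.78 + 0.960187×0.22 = 0.861848
P(sensor calibration drift | strain alarm, overloaded truck, structural fatigue) = 0.211241/0.861848 ≈ 0.245

Pr(sensor calibration drift | strain alarm, overloaded truck, structural fatigue) ≈ 0.245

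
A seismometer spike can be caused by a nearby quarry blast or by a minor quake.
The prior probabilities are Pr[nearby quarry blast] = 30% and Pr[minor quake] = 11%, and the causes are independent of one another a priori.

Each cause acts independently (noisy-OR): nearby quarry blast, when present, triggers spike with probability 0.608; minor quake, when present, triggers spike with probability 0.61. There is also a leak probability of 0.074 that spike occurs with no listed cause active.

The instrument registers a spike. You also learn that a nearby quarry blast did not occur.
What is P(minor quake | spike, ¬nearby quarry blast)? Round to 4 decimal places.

Under noisy-OR, P(spike | causes) = 1 − (1−0.074)·∏(1−qᵢ) over the active causes.
By total probability over both values of minor quake:
  P(spike | ¬nearby quarry blast) = 0.074*0.89 + 0.63886*0.11
        = 0.065860 + 0.070275 = 0.136135
The terms with minor quake present sum to 0.070275, so
  P(minor quake | spike, ¬nearby quarry blast) = 0.070275 / 0.136135 ≈ 0.5162

P(minor quake | spike, ¬nearby quarry blast) ≈ 0.5162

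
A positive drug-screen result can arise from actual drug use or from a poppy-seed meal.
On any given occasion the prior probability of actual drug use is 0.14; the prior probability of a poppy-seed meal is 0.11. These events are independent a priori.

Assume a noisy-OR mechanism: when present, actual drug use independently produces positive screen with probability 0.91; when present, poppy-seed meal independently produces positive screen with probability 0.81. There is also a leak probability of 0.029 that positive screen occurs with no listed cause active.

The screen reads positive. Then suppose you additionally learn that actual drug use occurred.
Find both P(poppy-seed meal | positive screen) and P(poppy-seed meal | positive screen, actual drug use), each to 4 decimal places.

P(poppy-seed meal | positive screen) ≈ 0.4044; P(poppy-seed meal | positive screen, actual drug use) ≈ 0.1175

Under noisy-OR, P(positive screen | causes) = 1 − (1−0.029)·∏(1−qᵢ) over the active causes.
Enumerate the 4 (actual drug use, poppy-seed meal) configurations and weight by the priors:
  P(positive screen) = 0.029×0.86×0.89 + 0.81551×0.86×0.11 + 0.91261×0.14×0.89 + 0.983396×0.14×0.11
        = 0.022197 + 0.077147 + 0.113711 + 0.015144 = 0.228199
Configurations with poppy-seed meal contribute 0.092291, so
  P(poppy-seed meal | positive screen) = 0.092291 / 0.228199 ≈ 0.4044

With the extra evidence:
P(positive screen | actual drug use) = 0.91261·0.89 + 0.983396·0.11 = 0.812223 + 0.108174 = 0.920397
Restricting to configurations with poppy-seed meal present: 0.983396·0.11 = 0.108174.
So P(poppy-seed meal | positive screen, actual drug use) = 0.108174/0.920397 ≈ 0.1175.
Conditioning on actual drug use lowers the posterior on poppy-seed meal: the classic explaining-away effect in a common-effect structure.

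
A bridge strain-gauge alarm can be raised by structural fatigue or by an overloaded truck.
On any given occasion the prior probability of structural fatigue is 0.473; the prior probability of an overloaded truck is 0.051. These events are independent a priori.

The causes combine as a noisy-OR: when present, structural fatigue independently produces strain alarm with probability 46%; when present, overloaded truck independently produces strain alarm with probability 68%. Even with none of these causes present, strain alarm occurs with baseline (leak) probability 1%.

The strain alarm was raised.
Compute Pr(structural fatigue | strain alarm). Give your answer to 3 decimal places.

Under noisy-OR, P(strain alarm | causes) = 1 − (1−0.01)·∏(1−qᵢ) over the active causes.
P(strain alarm) = 0.01·0.527·0.949 + 0.6832·0.527·0.051 + 0.4654·0.473·0.949 + 0.828928·0.473·0.051 = 0.005001 + 0.018362 + 0.208907 + 0.019996 = 0.252266
The structural fatigue-present share is 0.208907 + 0.019996 = 0.228903.
Hence the posterior is 0.228903/0.252266 ≈ 0.907.

Pr(structural fatigue | strain alarm) ≈ 0.907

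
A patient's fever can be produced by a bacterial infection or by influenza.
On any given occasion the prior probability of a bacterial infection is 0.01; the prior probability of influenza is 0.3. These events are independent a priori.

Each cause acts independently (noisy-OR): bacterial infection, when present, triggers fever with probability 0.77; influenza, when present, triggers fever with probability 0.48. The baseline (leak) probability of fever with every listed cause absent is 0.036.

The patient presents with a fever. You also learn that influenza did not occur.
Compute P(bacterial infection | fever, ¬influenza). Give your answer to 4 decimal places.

P(bacterial infection | fever, ¬influenza) ≈ 0.1792

Under noisy-OR, P(fever | causes) = 1 − (1−0.036)·∏(1−qᵢ) over the active causes.
Weight on bacterial infection=true, given the evidence: 0.77828·0.01 = 0.007783
Normalizer over all consistent configurations: 0.036·0.99 + 0.77828·0.01 = 0.043423
P(bacterial infection | fever, ¬influenza) = 0.007783/0.043423 ≈ 0.1792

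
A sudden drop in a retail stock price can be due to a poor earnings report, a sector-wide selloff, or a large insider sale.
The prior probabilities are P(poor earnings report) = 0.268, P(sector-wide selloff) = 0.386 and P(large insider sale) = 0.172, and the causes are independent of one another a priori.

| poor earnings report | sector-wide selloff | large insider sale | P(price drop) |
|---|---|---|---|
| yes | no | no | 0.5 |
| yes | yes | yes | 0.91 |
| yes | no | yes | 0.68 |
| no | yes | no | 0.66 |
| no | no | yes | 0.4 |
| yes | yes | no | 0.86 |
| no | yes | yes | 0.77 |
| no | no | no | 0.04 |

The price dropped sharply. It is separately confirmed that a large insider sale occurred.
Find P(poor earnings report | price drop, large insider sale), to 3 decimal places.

Enumerate the 4 (poor earnings report, sector-wide selloff) configurations and weight by the priors:
  P(price drop | large insider sale) = 0.4·0.732·0.614 + 0.77·0.732·0.386 + 0.68·0.268·0.614 + 0.91·0.268·0.386
        = 0.179779 + 0.217565 + 0.111895 + 0.094138 = 0.603377
The terms with poor earnings report present sum to 0.206033, so
  P(poor earnings report | price drop, large insider sale) = 0.206033 / 0.603377 ≈ 0.341

P(poor earnings report | price drop, large insider sale) ≈ 0.341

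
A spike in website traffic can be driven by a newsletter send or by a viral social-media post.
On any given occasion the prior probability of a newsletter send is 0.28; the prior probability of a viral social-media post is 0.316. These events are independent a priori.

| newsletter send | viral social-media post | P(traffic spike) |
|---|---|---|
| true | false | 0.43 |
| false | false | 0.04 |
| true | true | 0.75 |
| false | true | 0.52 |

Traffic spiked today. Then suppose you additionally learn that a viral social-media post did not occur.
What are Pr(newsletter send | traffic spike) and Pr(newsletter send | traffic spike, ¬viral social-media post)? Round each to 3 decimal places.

Sum P(traffic spike|·) weighted by the priors over the 4 (newsletter send, viral social-media post) configurations:
  P(traffic spike) = 0.04·0.72·0.684 + 0.52·0.72·0.316 + 0.43·0.28·0.684 + 0.75·0.28·0.316
        = 0.019699 + 0.118310 + 0.082354 + 0.066360 = 0.286723
Keeping only the newsletter send-present terms gives 0.148714, so
  P(newsletter send | traffic spike) = 0.148714 / 0.286723 ≈ 0.519

Now also conditioning on viral social-media post≠true:
For the numerator, keep only newsletter send=true terms: 0.43×0.28 = 0.120400
Denominator P(traffic spike | ¬viral social-media post): 0.04×0.72 + 0.43×0.28 = 0.149200
P(newsletter send | traffic spike, ¬viral social-media post) = 0.120400/0.149200 ≈ 0.807

Pr(newsletter send | traffic spike) ≈ 0.519; Pr(newsletter send | traffic spike, ¬viral social-media post) ≈ 0.807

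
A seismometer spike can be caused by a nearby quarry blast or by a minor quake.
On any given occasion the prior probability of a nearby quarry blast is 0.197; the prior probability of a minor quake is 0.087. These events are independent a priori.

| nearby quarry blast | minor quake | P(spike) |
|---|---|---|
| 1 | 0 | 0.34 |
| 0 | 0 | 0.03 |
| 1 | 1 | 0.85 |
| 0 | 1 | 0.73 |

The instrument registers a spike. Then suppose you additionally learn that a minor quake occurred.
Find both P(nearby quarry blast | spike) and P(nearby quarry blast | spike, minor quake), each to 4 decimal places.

P(spike) = 0.03×0.803×0.913 + 0.73×0.803×0.087 + 0.34×0.197×0.913 + 0.85×0.197×0.087 = 0.021994 + 0.050999 + 0.061153 + 0.014568 = 0.148714
The nearby quarry blast-present share is 0.061153 + 0.014568 = 0.075721.
So P(nearby quarry blast | spike) = 0.075721/0.148714 ≈ 0.5092.

Now condition on the additional information:
Numerator (weight on configurations with nearby quarry blast): 0.85×0.197 = 0.167450
Normalizer over all consistent configurations: 0.73×0.803 + 0.85×0.197 = 0.753640
Posterior = 0.167450 / 0.753640 ≈ 0.2222
This is intercausal reasoning (explaining away): once minor quake accounts for the spike, nearby quarry blast becomes less likely.

P(nearby quarry blast | spike) ≈ 0.5092; P(nearby quarry blast | spike, minor quake) ≈ 0.2222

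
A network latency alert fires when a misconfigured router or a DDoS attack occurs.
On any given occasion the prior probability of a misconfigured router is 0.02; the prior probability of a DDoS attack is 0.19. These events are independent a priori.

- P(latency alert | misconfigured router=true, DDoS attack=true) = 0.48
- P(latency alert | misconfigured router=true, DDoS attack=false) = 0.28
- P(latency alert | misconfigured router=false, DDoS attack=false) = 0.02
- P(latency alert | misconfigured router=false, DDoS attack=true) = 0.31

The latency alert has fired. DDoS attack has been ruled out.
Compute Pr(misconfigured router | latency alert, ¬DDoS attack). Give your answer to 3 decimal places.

Pr(misconfigured router | latency alert, ¬DDoS attack) ≈ 0.222

Weight on misconfigured router=true, given the evidence: 0.28·0.02 = 0.005600
The normalizing constant is 0.02·0.98 + 0.28·0.02 = 0.025200
P(misconfigured router | latency alert, ¬DDoS attack) = 0.005600/0.025200 ≈ 0.222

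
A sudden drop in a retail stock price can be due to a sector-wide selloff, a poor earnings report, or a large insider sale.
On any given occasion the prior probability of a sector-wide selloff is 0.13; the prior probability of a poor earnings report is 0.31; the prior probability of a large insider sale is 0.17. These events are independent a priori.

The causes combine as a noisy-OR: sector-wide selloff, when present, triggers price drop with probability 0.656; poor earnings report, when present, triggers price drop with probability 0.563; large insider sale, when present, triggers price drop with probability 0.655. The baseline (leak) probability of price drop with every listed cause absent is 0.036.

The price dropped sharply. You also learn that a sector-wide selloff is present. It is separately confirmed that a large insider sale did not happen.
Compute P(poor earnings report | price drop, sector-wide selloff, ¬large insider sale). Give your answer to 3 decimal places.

Under noisy-OR, P(price drop | causes) = 1 − (1−0.036)·∏(1−qᵢ) over the active causes.
Weight on poor earnings report=true, given the evidence: 0.855084·0.31 = 0.265076
Denominator P(price drop | sector-wide selloff, ¬large insider sale): 0.668384·0.69 + 0.855084·0.31 = 0.726261
Posterior = 0.265076 / 0.726261 ≈ 0.365

P(poor earnings report | price drop, sector-wide selloff, ¬large insider sale) ≈ 0.365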